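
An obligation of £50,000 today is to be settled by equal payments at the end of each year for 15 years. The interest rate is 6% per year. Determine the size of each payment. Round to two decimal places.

£5,148.14

Level ordinary annuity; solve PV = PMT × [(1 − (1+r)^−n)/r] for PMT.
Periodic rate r = 0.06 per year.
With n = 15: PMT = 50,000 / ([(1 − (1+r)^−n)/r]) = £5,148.14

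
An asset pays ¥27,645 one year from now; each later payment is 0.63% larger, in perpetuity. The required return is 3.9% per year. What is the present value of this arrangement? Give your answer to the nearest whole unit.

Periodic rate r = 0.039 per year.
Growing perpetuity (Gordon): PV = PMT₁ / (r − g) = 27,645 / (r − 0.0063) = ¥845,413.

¥845,413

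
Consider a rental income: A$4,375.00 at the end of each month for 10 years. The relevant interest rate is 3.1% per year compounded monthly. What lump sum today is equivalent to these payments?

This is an ordinary annuity: 120 payments of A$4,375.00 at the end of each month.
Periodic rate r = 0.031/12 per month; n is counted in months.
PV = PMT × [(1 − (1+r)^−n)/r] = 4,375 × [1 − (1+r)^−120] / r = A$450,923.86

A$450,923.86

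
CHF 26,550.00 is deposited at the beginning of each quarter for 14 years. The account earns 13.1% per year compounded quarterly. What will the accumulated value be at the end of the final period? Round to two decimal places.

This is an annuity due: 56 deposits of CHF 26,550.00 at the beginning of each quarter.
Periodic rate r = 0.131/4 per quarter; n is counted in quarters.
FV = PMT × [((1+r)^n − 1)/r] × (1+r) = 26,550 × [(1+r)^56 − 1] / r × (1+r) = CHF 4,251,146.40

CHF 4,251,146.40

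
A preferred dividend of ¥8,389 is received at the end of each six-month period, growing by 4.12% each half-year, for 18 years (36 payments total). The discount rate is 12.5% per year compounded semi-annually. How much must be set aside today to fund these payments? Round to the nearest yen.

Periodic rate r = 0.125/2 per half-year; n is counted in half-years.
Growing ordinary annuity: PV = PMT₁ × [1 − ((1+g)/(1+r))^n] / (r − g) = 8,389 × [1 − ((1+0.0412)/(1+r))^36] / (r − 0.0412) = ¥203,865.

¥203,865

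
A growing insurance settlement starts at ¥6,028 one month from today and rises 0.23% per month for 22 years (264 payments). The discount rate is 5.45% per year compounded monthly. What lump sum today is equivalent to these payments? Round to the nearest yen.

Periodic rate r = 0.0545/12 per month; n is counted in months.
Growing ordinary annuity: PV = PMT₁ × [1 − ((1+g)/(1+r))^n] / (r − g) = 6,028 × [1 − ((1+0.0023)/(1+r))^264] / (r − 0.0023) = ¥1,198,121.

¥1,198,121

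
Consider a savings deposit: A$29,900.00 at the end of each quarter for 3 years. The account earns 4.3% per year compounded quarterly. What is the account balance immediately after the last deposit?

This is an ordinary annuity: 12 deposits of A$29,900.00 at the end of each quarter.
Periodic rate r = 0.043/4 per quarter; n is counted in quarters.
FV = PMT × [((1+r)^n − 1)/r] = 29,900 × [(1+r)^12 − 1] / r = A$380,792.93

A$380,792.93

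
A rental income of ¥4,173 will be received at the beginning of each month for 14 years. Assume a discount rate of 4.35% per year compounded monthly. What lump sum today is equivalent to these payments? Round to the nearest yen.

This is an annuity due: 168 payments of ¥4,173 at the beginning of each month.
Periodic rate r = 0.0435/12 per month; n is counted in months.
PV = PMT × [(1 − (1+r)^−n)/r] × (1+r) = 4,173 × [1 − (1+r)^−168] / r × (1+r) = ¥526,267

¥526,267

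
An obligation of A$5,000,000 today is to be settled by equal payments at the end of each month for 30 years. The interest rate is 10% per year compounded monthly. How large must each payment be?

Level ordinary annuity; solve PV = PMT × [(1 − (1+r)^−n)/r] for PMT.
Periodic rate r = 0.1/12 per month; n is counted in months.
With n = 360: PMT = 5,000,000 / ([(1 − (1+r)^−n)/r]) = A$43,878.58

A$43,878.58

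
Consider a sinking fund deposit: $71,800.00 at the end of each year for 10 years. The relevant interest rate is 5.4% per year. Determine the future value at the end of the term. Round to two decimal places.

$920,133.49

This is an ordinary annuity: 10 deposits of $71,800.00 at the end of each year.
Periodic rate r = 0.054 per year.
FV = PMT × [((1+r)^n − 1)/r] = 71,800 × [(1+r)^10 − 1] / r = $920,133.49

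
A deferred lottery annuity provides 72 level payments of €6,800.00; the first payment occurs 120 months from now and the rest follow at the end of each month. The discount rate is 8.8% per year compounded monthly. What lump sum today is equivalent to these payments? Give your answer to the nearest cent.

€159,002.35

Ordinary annuity of 72 payments, first payment at period 120.
Periodic rate r = 0.088/12 per month; n is counted in months.
The ordinary-annuity PV formula values the stream one period before the first payment (period 119); discount that back 119 periods:
PV₀ = 6,800 × [1 − (1+r)^−72] / r × (1+r)^−119 = €159,002.35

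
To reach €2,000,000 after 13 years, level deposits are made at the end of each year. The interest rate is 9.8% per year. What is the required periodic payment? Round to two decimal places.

Level ordinary annuity; solve FV = PMT × [((1+r)^n − 1)/r] for PMT.
Periodic rate r = 0.098 per year.
With n = 13: PMT = 2,000,000 / ([((1+r)^n − 1)/r]) = €82,646.15

€82,646.15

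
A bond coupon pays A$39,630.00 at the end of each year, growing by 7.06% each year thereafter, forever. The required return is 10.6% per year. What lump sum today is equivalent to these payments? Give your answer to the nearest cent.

Periodic rate r = 0.106 per year.
Growing perpetuity (Gordon): PV = PMT₁ / (r − g) = 39,630 / (r − 0.0706) = A$1,119,491.53.

A$1,119,491.53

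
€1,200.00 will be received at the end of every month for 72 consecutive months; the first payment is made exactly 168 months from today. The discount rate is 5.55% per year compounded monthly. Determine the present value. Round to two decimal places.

€33,938.97

Ordinary annuity of 72 payments, first payment at period 168.
Periodic rate r = 0.0555/12 per month; n is counted in months.
The ordinary-annuity PV formula values the stream one period before the first payment (period 167); discount that back 167 periods:
PV₀ = 1,200 × [1 − (1+r)^−72] / r × (1+r)^−167 = €33,938.97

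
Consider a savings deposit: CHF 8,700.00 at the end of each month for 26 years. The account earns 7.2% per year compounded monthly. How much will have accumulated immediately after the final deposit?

This is an ordinary annuity: 312 deposits of CHF 8,700.00 at the end of each month.
Periodic rate r = 0.072/12 per month; n is counted in months.
FV = PMT × [((1+r)^n − 1)/r] = 8,700 × [(1+r)^312 − 1] / r = CHF 7,924,281.41

CHF 7,924,281.41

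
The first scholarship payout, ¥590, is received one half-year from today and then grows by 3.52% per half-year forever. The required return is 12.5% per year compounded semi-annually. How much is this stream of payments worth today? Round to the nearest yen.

Periodic rate r = 0.125/2 per half-year.
Growing perpetuity (Gordon): PV = PMT₁ / (r − g) = 590 / (r − 0.0352) = ¥21,612.

¥21,612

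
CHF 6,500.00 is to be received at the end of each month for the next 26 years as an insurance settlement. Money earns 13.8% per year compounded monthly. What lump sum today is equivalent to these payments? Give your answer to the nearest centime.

This is an ordinary annuity: 312 payments of CHF 6,500.00 at the end of each month.
Periodic rate r = 0.138/12 per month; n is counted in months.
PV = PMT × [(1 − (1+r)^−n)/r] = 6,500 × [1 − (1+r)^−312] / r = CHF 549,263.79

CHF 549,263.79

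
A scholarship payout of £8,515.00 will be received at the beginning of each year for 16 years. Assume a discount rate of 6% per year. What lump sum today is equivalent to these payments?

£91,214.80

This is an annuity due: 16 payments of £8,515.00 at the beginning of each year.
Periodic rate r = 0.06 per year.
PV = PMT × [(1 − (1+r)^−n)/r] × (1+r) = 8,515 × [1 − (1+r)^−16] / r × (1+r) = £91,214.80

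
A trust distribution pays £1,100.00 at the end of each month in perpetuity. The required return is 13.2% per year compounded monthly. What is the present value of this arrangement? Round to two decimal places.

Periodic rate r = 0.132/12 per month.
Level perpetuity: PV = PMT / r = 1,100 / (0.132/12) = £100,000.00.

£100,000.00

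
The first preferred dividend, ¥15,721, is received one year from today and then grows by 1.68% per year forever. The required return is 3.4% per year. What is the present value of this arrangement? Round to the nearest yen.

Periodic rate r = 0.034 per year.
Growing perpetuity (Gordon): PV = PMT₁ / (r − g) = 15,721 / (r − 0.0168) = ¥914,012.

¥914,012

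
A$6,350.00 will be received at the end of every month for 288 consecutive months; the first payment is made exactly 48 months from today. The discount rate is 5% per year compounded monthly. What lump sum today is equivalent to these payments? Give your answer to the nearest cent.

Ordinary annuity of 288 payments, first payment at period 48.
Periodic rate r = 0.05/12 per month; n is counted in months.
The ordinary-annuity PV formula values the stream one period before the first payment (period 47); discount that back 47 periods:
PV₀ = 6,350 × [1 − (1+r)^−288] / r × (1+r)^−47 = A$874,986.43

A$874,986.43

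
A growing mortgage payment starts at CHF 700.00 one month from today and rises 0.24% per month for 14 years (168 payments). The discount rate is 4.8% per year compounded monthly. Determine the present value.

Periodic rate r = 0.048/12 per month; n is counted in months.
Growing ordinary annuity: PV = PMT₁ × [1 − ((1+g)/(1+r))^n] / (r − g) = 700 × [1 − ((1+0.0024)/(1+r))^168] / (r − 0.0024) = CHF 102,833.65.

CHF 102,833.65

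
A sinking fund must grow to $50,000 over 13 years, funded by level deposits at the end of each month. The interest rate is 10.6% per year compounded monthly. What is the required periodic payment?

$150.07

Level ordinary annuity; solve FV = PMT × [((1+r)^n − 1)/r] for PMT.
Periodic rate r = 0.106/12 per month; n is counted in months.
With n = 156: PMT = 50,000 / ([((1+r)^n − 1)/r]) = $150.07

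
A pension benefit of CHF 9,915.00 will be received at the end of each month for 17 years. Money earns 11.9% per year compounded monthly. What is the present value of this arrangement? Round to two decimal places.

This is an ordinary annuity: 204 payments of CHF 9,915.00 at the end of each month.
Periodic rate r = 0.119/12 per month; n is counted in months.
PV = PMT × [(1 − (1+r)^−n)/r] = 9,915 × [1 − (1+r)^−204] / r = CHF 866,271.76

CHF 866,271.76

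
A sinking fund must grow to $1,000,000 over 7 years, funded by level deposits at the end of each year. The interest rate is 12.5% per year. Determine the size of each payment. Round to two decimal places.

$97,603.08

Level ordinary annuity; solve FV = PMT × [((1+r)^n − 1)/r] for PMT.
Periodic rate r = 0.125 per year.
With n = 7: PMT = 1,000,000 / ([((1+r)^n − 1)/r]) = $97,603.08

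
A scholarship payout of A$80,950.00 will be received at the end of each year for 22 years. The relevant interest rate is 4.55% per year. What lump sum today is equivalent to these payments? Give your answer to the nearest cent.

This is an ordinary annuity: 22 payments of A$80,950.00 at the end of each year.
Periodic rate r = 0.0455 per year.
PV = PMT × [(1 − (1+r)^−n)/r] = 80,950 × [1 − (1+r)^−22] / r = A$1,110,659.01

A$1,110,659.01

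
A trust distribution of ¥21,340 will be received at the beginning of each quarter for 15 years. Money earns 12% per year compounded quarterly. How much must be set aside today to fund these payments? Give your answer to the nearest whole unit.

This is an annuity due: 60 payments of ¥21,340 at the beginning of each quarter.
Periodic rate r = 0.12/4 per quarter; n is counted in quarters.
PV = PMT × [(1 − (1+r)^−n)/r] × (1+r) = 21,340 × [1 − (1+r)^−60] / r × (1+r) = ¥608,314

¥608,314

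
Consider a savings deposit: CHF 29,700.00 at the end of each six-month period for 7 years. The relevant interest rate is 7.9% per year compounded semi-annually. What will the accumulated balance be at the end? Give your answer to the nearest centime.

CHF 541,410.16

This is an ordinary annuity: 14 deposits of CHF 29,700.00 at the end of each six-month period.
Periodic rate r = 0.079/2 per half-year; n is counted in half-years.
FV = PMT × [((1+r)^n − 1)/r] = 29,700 × [(1+r)^14 − 1] / r = CHF 541,410.16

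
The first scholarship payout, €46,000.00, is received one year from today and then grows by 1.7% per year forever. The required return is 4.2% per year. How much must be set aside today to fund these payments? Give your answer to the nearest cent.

Periodic rate r = 0.042 per year.
Growing perpetuity (Gordon): PV = PMT₁ / (r − g) = 46,000 / (r − 0.017) = €1,840,000.00.

€1,840,000.00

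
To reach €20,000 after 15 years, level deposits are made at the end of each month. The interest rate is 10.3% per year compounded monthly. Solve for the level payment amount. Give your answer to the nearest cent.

€46.94

Level ordinary annuity; solve FV = PMT × [((1+r)^n − 1)/r] for PMT.
Periodic rate r = 0.103/12 per month; n is counted in months.
With n = 180: PMT = 20,000 / ([((1+r)^n − 1)/r]) = €46.94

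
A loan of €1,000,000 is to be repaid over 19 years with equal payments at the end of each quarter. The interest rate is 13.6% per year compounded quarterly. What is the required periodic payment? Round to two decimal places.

€36,907.75

Level ordinary annuity; solve PV = PMT × [(1 − (1+r)^−n)/r] for PMT.
Periodic rate r = 0.136/4 per quarter; n is counted in quarters.
With n = 76: PMT = 1,000,000 / ([(1 − (1+r)^−n)/r]) = €36,907.75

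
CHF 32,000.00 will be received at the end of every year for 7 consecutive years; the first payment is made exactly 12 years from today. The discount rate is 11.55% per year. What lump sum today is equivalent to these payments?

Ordinary annuity of 7 payments, first payment at period 12.
Periodic rate r = 0.1155 per year.
The ordinary-annuity PV formula values the stream one period before the first payment (period 11); discount that back 11 periods:
PV₀ = 32,000 × [1 − (1+r)^−7] / r × (1+r)^−11 = CHF 44,517.45

CHF 44,517.45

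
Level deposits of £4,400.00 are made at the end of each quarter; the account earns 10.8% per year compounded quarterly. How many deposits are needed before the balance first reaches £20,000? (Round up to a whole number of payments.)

5 payments

Periodic rate r = 0.108/4 per quarter; n is counted in quarters.
Ordinary annuity FV: 20,000 = 4,400 × [((1+r)^n − 1)/r].
(1+r)^n = 1 + 20,000 × r / 4,400, so n = ln(1 + 20,000·r/4,400) / ln(1+r) = 4.35.
Round up to a whole number of payments: n = 5.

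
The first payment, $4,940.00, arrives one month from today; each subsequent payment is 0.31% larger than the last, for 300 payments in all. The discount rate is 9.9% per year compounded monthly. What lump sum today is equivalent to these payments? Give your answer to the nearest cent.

Periodic rate r = 0.099/12 per month; n is counted in months.
Growing ordinary annuity: PV = PMT₁ × [1 − ((1+g)/(1+r))^n] / (r − g) = 4,940 × [1 − ((1+0.0031)/(1+r))^300] / (r − 0.0031) = $752,818.57.

$752,818.57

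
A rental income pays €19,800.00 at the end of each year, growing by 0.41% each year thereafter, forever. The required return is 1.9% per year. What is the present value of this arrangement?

€1,328,859.06

Periodic rate r = 0.019 per year.
Growing perpetuity (Gordon): PV = PMT₁ / (r − g) = 19,800 / (r − 0.0041) = €1,328,859.06.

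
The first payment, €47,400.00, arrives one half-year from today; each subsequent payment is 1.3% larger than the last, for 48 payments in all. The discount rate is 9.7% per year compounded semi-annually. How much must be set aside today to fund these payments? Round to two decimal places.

Periodic rate r = 0.097/2 per half-year; n is counted in half-years.
Growing ordinary annuity: PV = PMT₁ × [1 − ((1+g)/(1+r))^n] / (r − g) = 47,400 × [1 − ((1+0.013)/(1+r))^48] / (r − 0.013) = €1,079,636.19.

€1,079,636.19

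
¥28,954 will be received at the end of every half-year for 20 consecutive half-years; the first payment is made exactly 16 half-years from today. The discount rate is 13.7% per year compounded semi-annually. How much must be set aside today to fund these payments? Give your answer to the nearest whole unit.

Ordinary annuity of 20 payments, first payment at period 16.
Periodic rate r = 0.137/2 per half-year; n is counted in half-years.
The ordinary-annuity PV formula values the stream one period before the first payment (period 15); discount that back 15 periods:
PV₀ = 28,954 × [1 − (1+r)^−20] / r × (1+r)^−15 = ¥114,876

¥114,876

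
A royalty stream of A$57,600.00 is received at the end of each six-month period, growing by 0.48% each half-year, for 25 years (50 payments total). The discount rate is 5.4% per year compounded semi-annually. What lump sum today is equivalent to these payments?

A$1,724,575.77

Periodic rate r = 0.054/2 per half-year; n is counted in half-years.
Growing ordinary annuity: PV = PMT₁ × [1 − ((1+g)/(1+r))^n] / (r − g) = 57,600 × [1 − ((1+0.0048)/(1+r))^50] / (r − 0.0048) = A$1,724,575.77.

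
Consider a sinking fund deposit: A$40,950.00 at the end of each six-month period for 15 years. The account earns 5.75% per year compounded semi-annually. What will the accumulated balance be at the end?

This is an ordinary annuity: 30 deposits of A$40,950.00 at the end of each six-month period.
Periodic rate r = 0.0575/2 per half-year; n is counted in half-years.
FV = PMT × [((1+r)^n − 1)/r] = 40,950 × [(1+r)^30 − 1] / r = A$1,909,236.95

A$1,909,236.95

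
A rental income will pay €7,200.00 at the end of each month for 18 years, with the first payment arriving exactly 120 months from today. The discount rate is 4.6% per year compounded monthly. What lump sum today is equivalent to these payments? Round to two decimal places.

€669,974.32

Ordinary annuity of 216 payments, first payment at period 120.
Periodic rate r = 0.046/12 per month; n is counted in months.
The ordinary-annuity PV formula values the stream one period before the first payment (period 119); discount that back 119 periods:
PV₀ = 7,200 × [1 − (1+r)^−216] / r × (1+r)^−119 = €669,974.32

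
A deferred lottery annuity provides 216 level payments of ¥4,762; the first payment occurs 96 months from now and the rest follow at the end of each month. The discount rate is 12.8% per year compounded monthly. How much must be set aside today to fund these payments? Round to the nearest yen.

¥146,462

Ordinary annuity of 216 payments, first payment at period 96.
Periodic rate r = 0.128/12 per month; n is counted in months.
The ordinary-annuity PV formula values the stream one period before the first payment (period 95); discount that back 95 periods:
PV₀ = 4,762 × [1 − (1+r)^−216] / r × (1+r)^−95 = ¥146,462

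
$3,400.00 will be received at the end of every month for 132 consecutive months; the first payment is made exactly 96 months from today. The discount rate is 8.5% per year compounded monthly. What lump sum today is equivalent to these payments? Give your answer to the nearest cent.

Ordinary annuity of 132 payments, first payment at period 96.
Periodic rate r = 0.085/12 per month; n is counted in months.
The ordinary-annuity PV formula values the stream one period before the first payment (period 95); discount that back 95 periods:
PV₀ = 3,400 × [1 − (1+r)^−132] / r × (1+r)^−95 = $148,793.74

$148,793.74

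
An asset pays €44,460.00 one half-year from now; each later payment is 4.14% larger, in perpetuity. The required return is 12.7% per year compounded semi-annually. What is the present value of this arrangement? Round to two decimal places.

Periodic rate r = 0.127/2 per half-year.
Growing perpetuity (Gordon): PV = PMT₁ / (r − g) = 44,460 / (r − 0.0414) = €2,011,764.71.

€2,011,764.71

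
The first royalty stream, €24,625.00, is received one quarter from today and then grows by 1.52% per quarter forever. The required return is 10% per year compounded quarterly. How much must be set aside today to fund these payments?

Periodic rate r = 0.1/4 per quarter.
Growing perpetuity (Gordon): PV = PMT₁ / (r − g) = 24,625 / (r − 0.0152) = €2,512,755.10.

€2,512,755.10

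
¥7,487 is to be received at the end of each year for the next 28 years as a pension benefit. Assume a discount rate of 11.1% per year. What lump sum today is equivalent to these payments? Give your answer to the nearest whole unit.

This is an ordinary annuity: 28 payments of ¥7,487 at the end of each year.
Periodic rate r = 0.111 per year.
PV = PMT × [(1 − (1+r)^−n)/r] = 7,487 × [1 − (1+r)^−28] / r = ¥63,911

¥63,911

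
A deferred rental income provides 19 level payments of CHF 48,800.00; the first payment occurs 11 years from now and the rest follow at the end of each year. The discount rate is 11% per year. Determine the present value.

CHF 134,730.83

Ordinary annuity of 19 payments, first payment at period 11.
Periodic rate r = 0.11 per year.
The ordinary-annuity PV formula values the stream one period before the first payment (period 10); discount that back 10 periods:
PV₀ = 48,800 × [1 − (1+r)^−19] / r × (1+r)^−10 = CHF 134,730.83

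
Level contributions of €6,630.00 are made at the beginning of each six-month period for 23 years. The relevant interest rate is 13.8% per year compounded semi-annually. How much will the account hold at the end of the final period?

This is an annuity due: 46 deposits of €6,630.00 at the beginning of each six-month period.
Periodic rate r = 0.138/2 per half-year; n is counted in half-years.
FV = PMT × [((1+r)^n − 1)/r] × (1+r) = 6,630 × [(1+r)^46 − 1] / r × (1+r) = €2,108,424.78

€2,108,424.78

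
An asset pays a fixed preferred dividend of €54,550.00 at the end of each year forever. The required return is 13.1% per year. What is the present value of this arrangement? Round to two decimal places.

€416,412.21

Periodic rate r = 0.131 per year.
Level perpetuity: PV = PMT / r = 54,550 / (0.131) = €416,412.21.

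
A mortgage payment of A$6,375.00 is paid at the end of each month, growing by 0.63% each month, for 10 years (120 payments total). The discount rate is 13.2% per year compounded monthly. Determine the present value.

A$580,956.94

Periodic rate r = 0.132/12 per month; n is counted in months.
Growing ordinary annuity: PV = PMT₁ × [1 − ((1+g)/(1+r))^n] / (r − g) = 6,375 × [1 − ((1+0.0063)/(1+r))^120] / (r − 0.0063) = A$580,956.94.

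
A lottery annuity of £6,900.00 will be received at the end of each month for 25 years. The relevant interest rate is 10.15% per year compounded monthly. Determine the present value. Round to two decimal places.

This is an ordinary annuity: 300 payments of £6,900.00 at the end of each month.
Periodic rate r = 0.1015/12 per month; n is counted in months.
PV = PMT × [(1 − (1+r)^−n)/r] = 6,900 × [1 − (1+r)^−300] / r = £750,574.21

£750,574.21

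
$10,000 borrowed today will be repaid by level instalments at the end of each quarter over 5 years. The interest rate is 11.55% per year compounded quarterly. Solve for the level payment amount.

$665.19

Level ordinary annuity; solve PV = PMT × [(1 − (1+r)^−n)/r] for PMT.
Periodic rate r = 0.1155/4 per quarter; n is counted in quarters.
With n = 20: PMT = 10,000 / ([(1 − (1+r)^−n)/r]) = $665.19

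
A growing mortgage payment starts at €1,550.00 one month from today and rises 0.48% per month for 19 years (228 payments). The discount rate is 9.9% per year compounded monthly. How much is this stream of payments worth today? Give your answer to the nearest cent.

Periodic rate r = 0.099/12 per month; n is counted in months.
Growing ordinary annuity: PV = PMT₁ × [1 − ((1+g)/(1+r))^n] / (r − g) = 1,550 × [1 − ((1+0.0048)/(1+r))^228] / (r − 0.0048) = €243,633.83.

€243,633.83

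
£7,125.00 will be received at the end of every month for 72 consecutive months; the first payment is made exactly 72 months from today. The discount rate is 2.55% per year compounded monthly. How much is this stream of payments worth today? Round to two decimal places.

Ordinary annuity of 72 payments, first payment at period 72.
Periodic rate r = 0.0255/12 per month; n is counted in months.
The ordinary-annuity PV formula values the stream one period before the first payment (period 71); discount that back 71 periods:
PV₀ = 7,125 × [1 − (1+r)^−72] / r × (1+r)^−71 = £408,729.53

£408,729.53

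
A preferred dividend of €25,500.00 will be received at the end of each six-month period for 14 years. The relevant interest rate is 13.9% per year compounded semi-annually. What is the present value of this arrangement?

€310,995.99

This is an ordinary annuity: 28 payments of €25,500.00 at the end of each six-month period.
Periodic rate r = 0.139/2 per half-year; n is counted in half-years.
PV = PMT × [(1 − (1+r)^−n)/r] = 25,500 × [1 − (1+r)^−28] / r = €310,995.99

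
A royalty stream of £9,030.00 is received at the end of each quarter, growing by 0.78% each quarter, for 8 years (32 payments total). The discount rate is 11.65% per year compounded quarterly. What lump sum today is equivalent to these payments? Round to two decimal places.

Periodic rate r = 0.1165/4 per quarter; n is counted in quarters.
Growing ordinary annuity: PV = PMT₁ × [1 − ((1+g)/(1+r))^n] / (r − g) = 9,030 × [1 − ((1+0.0078)/(1+r))^32] / (r − 0.0078) = £206,777.08.

£206,777.08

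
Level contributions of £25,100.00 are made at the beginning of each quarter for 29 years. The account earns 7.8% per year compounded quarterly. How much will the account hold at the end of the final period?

This is an annuity due: 116 deposits of £25,100.00 at the beginning of each quarter.
Periodic rate r = 0.078/4 per quarter; n is counted in quarters.
FV = PMT × [((1+r)^n − 1)/r] × (1+r) = 25,100 × [(1+r)^116 − 1] / r × (1+r) = £11,017,208.26

£11,017,208.26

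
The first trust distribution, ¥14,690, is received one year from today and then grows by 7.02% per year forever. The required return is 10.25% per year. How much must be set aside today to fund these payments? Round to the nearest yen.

Periodic rate r = 0.1025 per year.
Growing perpetuity (Gordon): PV = PMT₁ / (r − g) = 14,690 / (r − 0.0702) = ¥454,799.

¥454,799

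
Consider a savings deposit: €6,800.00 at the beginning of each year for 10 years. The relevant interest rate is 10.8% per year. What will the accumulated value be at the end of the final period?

This is an annuity due: 10 deposits of €6,800.00 at the beginning of each year.
Periodic rate r = 0.108 per year.
FV = PMT × [((1+r)^n − 1)/r] × (1+r) = 6,800 × [(1+r)^10 − 1] / r × (1+r) = €124,783.13

€124,783.13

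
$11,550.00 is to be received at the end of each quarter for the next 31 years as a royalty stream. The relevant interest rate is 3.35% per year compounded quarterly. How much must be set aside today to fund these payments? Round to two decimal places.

$888,806.06

This is an ordinary annuity: 124 payments of $11,550.00 at the end of each quarter.
Periodic rate r = 0.0335/4 per quarter; n is counted in quarters.
PV = PMT × [(1 − (1+r)^−n)/r] = 11,550 × [1 − (1+r)^−124] / r = $888,806.06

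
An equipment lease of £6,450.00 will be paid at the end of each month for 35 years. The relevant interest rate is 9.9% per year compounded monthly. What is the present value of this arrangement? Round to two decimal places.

£757,018.34

This is an ordinary annuity: 420 payments of £6,450.00 at the end of each month.
Periodic rate r = 0.099/12 per month; n is counted in months.
PV = PMT × [(1 − (1+r)^−n)/r] = 6,450 × [1 − (1+r)^−420] / r = £757,018.34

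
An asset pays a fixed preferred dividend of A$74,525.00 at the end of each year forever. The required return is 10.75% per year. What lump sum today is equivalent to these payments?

Periodic rate r = 0.1075 per year.
Level perpetuity: PV = PMT / r = 74,525 / (0.1075) = A$693,255.81.

A$693,255.81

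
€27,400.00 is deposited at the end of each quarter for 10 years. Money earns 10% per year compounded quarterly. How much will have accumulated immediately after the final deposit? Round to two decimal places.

€1,846,829.97

This is an ordinary annuity: 40 deposits of €27,400.00 at the end of each quarter.
Periodic rate r = 0.1/4 per quarter; n is counted in quarters.
FV = PMT × [((1+r)^n − 1)/r] = 27,400 × [(1+r)^40 − 1] / r = €1,846,829.97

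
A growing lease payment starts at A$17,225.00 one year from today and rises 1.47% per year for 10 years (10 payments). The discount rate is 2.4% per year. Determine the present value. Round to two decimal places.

A$161,502.05

Periodic rate r = 0.024 per year.
Growing ordinary annuity: PV = PMT₁ × [1 − ((1+g)/(1+r))^n] / (r − g) = 17,225 × [1 − ((1+0.0147)/(1+r))^10] / (r − 0.0147) = A$161,502.05.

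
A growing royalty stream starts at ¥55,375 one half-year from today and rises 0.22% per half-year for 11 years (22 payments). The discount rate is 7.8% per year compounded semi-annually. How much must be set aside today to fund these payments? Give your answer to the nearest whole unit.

¥824,110

Periodic rate r = 0.078/2 per half-year; n is counted in half-years.
Growing ordinary annuity: PV = PMT₁ × [1 − ((1+g)/(1+r))^n] / (r − g) = 55,375 × [1 − ((1+0.0022)/(1+r))^22] / (r − 0.0022) = ¥824,110.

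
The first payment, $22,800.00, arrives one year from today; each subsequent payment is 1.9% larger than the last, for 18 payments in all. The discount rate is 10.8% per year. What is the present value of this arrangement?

Periodic rate r = 0.108 per year.
Growing ordinary annuity: PV = PMT₁ × [1 − ((1+g)/(1+r))^n] / (r − g) = 22,800 × [1 − ((1+0.019)/(1+r))^18] / (r − 0.019) = $199,429.96.

$199,429.96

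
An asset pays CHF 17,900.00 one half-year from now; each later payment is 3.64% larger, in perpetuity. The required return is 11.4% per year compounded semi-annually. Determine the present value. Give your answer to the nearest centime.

Periodic rate r = 0.114/2 per half-year.
Growing perpetuity (Gordon): PV = PMT₁ / (r − g) = 17,900 / (r − 0.0364) = CHF 868,932.04.

CHF 868,932.04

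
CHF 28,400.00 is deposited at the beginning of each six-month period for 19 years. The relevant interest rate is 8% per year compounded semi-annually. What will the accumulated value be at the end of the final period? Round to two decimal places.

This is an annuity due: 38 deposits of CHF 28,400.00 at the beginning of each six-month period.
Periodic rate r = 0.08/2 per half-year; n is counted in half-years.
FV = PMT × [((1+r)^n − 1)/r] × (1+r) = 28,400 × [(1+r)^38 − 1] / r × (1+r) = CHF 2,539,219.85

CHF 2,539,219.85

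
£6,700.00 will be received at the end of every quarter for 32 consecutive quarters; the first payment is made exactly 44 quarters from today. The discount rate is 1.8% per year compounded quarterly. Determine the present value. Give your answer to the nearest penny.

Ordinary annuity of 32 payments, first payment at period 44.
Periodic rate r = 0.018/4 per quarter; n is counted in quarters.
The ordinary-annuity PV formula values the stream one period before the first payment (period 43); discount that back 43 periods:
PV₀ = 6,700 × [1 − (1+r)^−32] / r × (1+r)^−43 = £164,276.86

£164,276.86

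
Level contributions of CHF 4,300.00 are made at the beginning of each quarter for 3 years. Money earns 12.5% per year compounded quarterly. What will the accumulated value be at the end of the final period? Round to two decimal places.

CHF 63,381.56

This is an annuity due: 12 deposits of CHF 4,300.00 at the beginning of each quarter.
Periodic rate r = 0.125/4 per quarter; n is counted in quarters.
FV = PMT × [((1+r)^n − 1)/r] × (1+r) = 4,300 × [(1+r)^12 − 1] / r × (1+r) = CHF 63,381.56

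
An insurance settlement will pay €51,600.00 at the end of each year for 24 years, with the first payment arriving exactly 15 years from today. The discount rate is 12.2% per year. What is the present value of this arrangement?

Ordinary annuity of 24 payments, first payment at period 15.
Periodic rate r = 0.122 per year.
The ordinary-annuity PV formula values the stream one period before the first payment (period 14); discount that back 14 periods:
PV₀ = 51,600 × [1 − (1+r)^−24] / r × (1+r)^−14 = €79,081.25

€79,081.25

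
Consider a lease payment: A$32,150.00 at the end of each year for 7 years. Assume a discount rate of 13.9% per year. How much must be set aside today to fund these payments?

A$138,291.29

This is an ordinary annuity: 7 payments of A$32,150.00 at the end of each year.
Periodic rate r = 0.139 per year.
PV = PMT × [(1 − (1+r)^−n)/r] = 32,150 × [1 − (1+r)^−7] / r = A$138,291.29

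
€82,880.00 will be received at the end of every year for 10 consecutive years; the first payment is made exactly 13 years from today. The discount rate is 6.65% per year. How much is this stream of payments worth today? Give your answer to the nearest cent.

Ordinary annuity of 10 payments, first payment at period 13.
Periodic rate r = 0.0665 per year.
The ordinary-annuity PV formula values the stream one period before the first payment (period 12); discount that back 12 periods:
PV₀ = 82,880 × [1 − (1+r)^−10] / r × (1+r)^−12 = €273,233.98

€273,233.98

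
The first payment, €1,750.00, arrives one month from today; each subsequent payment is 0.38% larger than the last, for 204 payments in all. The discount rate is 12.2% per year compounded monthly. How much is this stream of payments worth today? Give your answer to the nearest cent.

€199,190.33

Periodic rate r = 0.122/12 per month; n is counted in months.
Growing ordinary annuity: PV = PMT₁ × [1 − ((1+g)/(1+r))^n] / (r − g) = 1,750 × [1 − ((1+0.0038)/(1+r))^204] / (r − 0.0038) = €199,190.33.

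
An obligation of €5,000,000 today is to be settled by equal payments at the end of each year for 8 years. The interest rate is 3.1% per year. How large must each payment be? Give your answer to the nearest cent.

Level ordinary annuity; solve PV = PMT × [(1 − (1+r)^−n)/r] for PMT.
Periodic rate r = 0.031 per year.
With n = 8: PMT = 5,000,000 / ([(1 − (1+r)^−n)/r]) = €715,289.76

€715,289.76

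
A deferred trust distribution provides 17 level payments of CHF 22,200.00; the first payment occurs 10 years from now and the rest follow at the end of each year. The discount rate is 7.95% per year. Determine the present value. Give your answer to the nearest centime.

Ordinary annuity of 17 payments, first payment at period 10.
Periodic rate r = 0.0795 per year.
The ordinary-annuity PV formula values the stream one period before the first payment (period 9); discount that back 9 periods:
PV₀ = 22,200 × [1 − (1+r)^−17] / r × (1+r)^−9 = CHF 102,063.81

CHF 102,063.81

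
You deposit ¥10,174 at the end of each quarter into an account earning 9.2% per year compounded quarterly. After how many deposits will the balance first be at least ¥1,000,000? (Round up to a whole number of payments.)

52 payments

Periodic rate r = 0.092/4 per quarter; n is counted in quarters.
Ordinary annuity FV: 1,000,000 = 10,174 × [((1+r)^n − 1)/r].
(1+r)^n = 1 + 1,000,000 × r / 10,174, so n = ln(1 + 1,000,000·r/10,174) / ln(1+r) = 51.98.
Round up to a whole number of payments: n = 52.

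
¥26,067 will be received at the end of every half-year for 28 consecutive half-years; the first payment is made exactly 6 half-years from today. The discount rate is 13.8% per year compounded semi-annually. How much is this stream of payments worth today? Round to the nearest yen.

Ordinary annuity of 28 payments, first payment at period 6.
Periodic rate r = 0.138/2 per half-year; n is counted in half-years.
The ordinary-annuity PV formula values the stream one period before the first payment (period 5); discount that back 5 periods:
PV₀ = 26,067 × [1 − (1+r)^−28] / r × (1+r)^−5 = ¥228,835

¥228,835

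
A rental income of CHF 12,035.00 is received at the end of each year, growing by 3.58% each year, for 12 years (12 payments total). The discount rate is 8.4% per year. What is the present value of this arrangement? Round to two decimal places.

CHF 105,025.44

Periodic rate r = 0.084 per year.
Growing ordinary annuity: PV = PMT₁ × [1 − ((1+g)/(1+r))^n] / (r − g) = 12,035 × [1 − ((1+0.0358)/(1+r))^12] / (r − 0.0358) = CHF 105,025.44.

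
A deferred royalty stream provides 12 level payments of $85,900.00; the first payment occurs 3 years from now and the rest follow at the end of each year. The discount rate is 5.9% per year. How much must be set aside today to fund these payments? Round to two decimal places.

$645,696.97

Ordinary annuity of 12 payments, first payment at period 3.
Periodic rate r = 0.059 per year.
The ordinary-annuity PV formula values the stream one period before the first payment (period 2); discount that back 2 periods:
PV₀ = 85,900 × [1 − (1+r)^−12] / r × (1+r)^−2 = $645,696.97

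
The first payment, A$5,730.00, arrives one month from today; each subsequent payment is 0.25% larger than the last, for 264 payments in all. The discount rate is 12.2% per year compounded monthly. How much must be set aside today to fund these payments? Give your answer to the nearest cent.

A$647,376.61

Periodic rate r = 0.122/12 per month; n is counted in months.
Growing ordinary annuity: PV = PMT₁ × [1 − ((1+g)/(1+r))^n] / (r − g) = 5,730 × [1 − ((1+0.0025)/(1+r))^264] / (r − 0.0025) = A$647,376.61.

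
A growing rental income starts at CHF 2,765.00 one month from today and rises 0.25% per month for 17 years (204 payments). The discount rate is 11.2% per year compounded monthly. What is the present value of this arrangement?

Periodic rate r = 0.112/12 per month; n is counted in months.
Growing ordinary annuity: PV = PMT₁ × [1 − ((1+g)/(1+r))^n] / (r − g) = 2,765 × [1 − ((1+0.0025)/(1+r))^204] / (r − 0.0025) = CHF 303,426.20.

CHF 303,426.20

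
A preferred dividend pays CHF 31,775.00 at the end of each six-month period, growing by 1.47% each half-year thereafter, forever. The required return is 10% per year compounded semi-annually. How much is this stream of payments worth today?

Periodic rate r = 0.1/2 per half-year.
Growing perpetuity (Gordon): PV = PMT₁ / (r − g) = 31,775 / (r − 0.0147) = CHF 900,141.64.

CHF 900,141.64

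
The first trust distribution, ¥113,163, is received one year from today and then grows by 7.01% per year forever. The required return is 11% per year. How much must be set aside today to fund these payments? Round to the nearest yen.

Periodic rate r = 0.11 per year.
Growing perpetuity (Gordon): PV = PMT₁ / (r − g) = 113,163 / (r − 0.0701) = ¥2,836,165.

¥2,836,165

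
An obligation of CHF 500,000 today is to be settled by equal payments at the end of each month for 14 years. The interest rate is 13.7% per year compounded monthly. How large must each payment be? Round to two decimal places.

Level ordinary annuity; solve PV = PMT × [(1 − (1+r)^−n)/r] for PMT.
Periodic rate r = 0.137/12 per month; n is counted in months.
With n = 168: PMT = 500,000 / ([(1 − (1+r)^−n)/r]) = CHF 6,703.90

CHF 6,703.90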